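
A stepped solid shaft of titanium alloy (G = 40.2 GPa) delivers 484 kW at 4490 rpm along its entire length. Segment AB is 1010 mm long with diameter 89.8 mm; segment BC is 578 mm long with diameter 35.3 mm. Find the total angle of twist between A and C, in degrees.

5.79°

ω = 2π·4490/60 = 470.2 rad/s, so T = P/ω = 484×10³ / 470.2 = 1029 N·m.
J_AB = π(0.0898)⁴/32 = 6.38×10^-6 m⁴; J_BC = π(0.0353)⁴/32 = 1.52×10^-7 m⁴.
θ = (T/G)·Σ L_i/J_i = (1029/40.2×10⁹)·(1.01/6.38×10^-6 + 0.578/1.52×10^-7) = 0.1011 rad.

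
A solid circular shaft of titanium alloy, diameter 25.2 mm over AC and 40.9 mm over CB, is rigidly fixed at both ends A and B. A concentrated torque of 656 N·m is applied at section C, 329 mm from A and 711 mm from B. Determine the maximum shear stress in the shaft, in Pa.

4.96e7 Pa

Compatibility: T_A·a/J_AC = T_B·b/J_CB with T_A + T_B = T₀.
J_AC = 3.96×10^-8 m⁴, J_CB = 2.75×10^-7 m⁴, so T_A = T₀·(J_AC/a)/((J_AC/a)+(J_CB/b)) = 155.8 N·m, T_B = 500.2 N·m.
τ in each portion: τ_AC = 4.96×10^7 Pa, τ_CB = 3.72×10^7 Pa; maximum is in AC.
τ_max = T_AC·r/J = 155.8·0.0126/3.96×10^-8 = 4.958×10^7 Pa.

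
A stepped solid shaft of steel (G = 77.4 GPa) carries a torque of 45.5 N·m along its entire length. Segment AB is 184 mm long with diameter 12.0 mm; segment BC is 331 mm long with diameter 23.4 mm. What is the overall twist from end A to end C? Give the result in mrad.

59.7 mrad

J_AB = π(0.0120)⁴/32 = 2.04×10^-9 m⁴; J_BC = π(0.0234)⁴/32 = 2.94×10^-8 m⁴.
θ = (T/G)·Σ L_i/J_i = (45.50/77.4×10⁹)·(0.184/2.04×10^-9 + 0.331/2.94×10^-8) = 0.05974 rad.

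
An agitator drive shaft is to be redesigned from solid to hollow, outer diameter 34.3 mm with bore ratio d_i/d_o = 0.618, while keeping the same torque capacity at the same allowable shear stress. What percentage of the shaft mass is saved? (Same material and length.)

31.3 %

Equal τ_max and T ⇒ the solid shaft needs d_s³ = d_o³(1−k⁴), so d_s = 34.3·(1−0.618⁴)^(1/3) = 32.54 mm.
Area ratio A_h/A_s = d_o²(1−k²)/d_s² = (1−k²)/(1−k⁴)^(2/3) = 0.6866.
Mass saving = 1 − 0.6866 = 31.3 %.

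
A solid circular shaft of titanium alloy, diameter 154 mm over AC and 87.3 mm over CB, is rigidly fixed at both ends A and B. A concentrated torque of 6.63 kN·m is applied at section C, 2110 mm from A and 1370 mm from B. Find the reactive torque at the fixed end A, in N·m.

5720 N·m

Compatibility: T_A·a/J_AC = T_B·b/J_CB with T_A + T_B = T₀.
J_AC = 5.52×10^-5 m⁴, J_CB = 5.70×10^-6 m⁴, so T_A = T₀·(J_AC/a)/((J_AC/a)+(J_CB/b)) = 5720 N·m, T_B = 909.8 N·m.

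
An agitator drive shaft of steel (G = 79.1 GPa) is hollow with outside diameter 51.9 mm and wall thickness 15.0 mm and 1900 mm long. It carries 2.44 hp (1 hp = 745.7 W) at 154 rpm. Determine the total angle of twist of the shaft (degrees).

0.225°

ω = 2π·154/60 = 16.13 rad/s, so T = P/ω = 2.44×745.7 / 16.13 = 112.8 N·m.
J = π(d_o⁴ − d_i⁴)/32 = π(0.0519⁴ − 0.0219⁴)/32 = 6.897×10^-7 m⁴.
θ = T·L/(G·J) = 112.8 × 1.90 / (79.1×10⁹ × 6.897×10^-7) = 3.929×10^-3 rad.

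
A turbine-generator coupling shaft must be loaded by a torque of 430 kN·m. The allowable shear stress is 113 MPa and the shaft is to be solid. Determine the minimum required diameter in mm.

269 mm

For a solid shaft τ_max = 16T/(πd³), so d = (16T/(π τ_allow))^(1/3) = (16·430000/(π·1.13×10^8))^(1/3) = 0.2686 m.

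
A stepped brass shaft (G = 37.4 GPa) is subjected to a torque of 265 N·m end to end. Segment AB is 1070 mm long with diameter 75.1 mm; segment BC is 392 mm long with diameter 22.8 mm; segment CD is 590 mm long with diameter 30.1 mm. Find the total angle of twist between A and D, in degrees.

J_AB = π(0.0751)⁴/32 = 3.12×10^-6 m⁴; J_BC = π(0.0228)⁴/32 = 2.65×10^-8 m⁴; J_CD = π(0.0301)⁴/32 = 8.06×10^-8 m⁴.
θ = (T/G)·Σ L_i/J_i = (265.0/37.4×10⁹)·(1.07/3.12×10^-6 + 0.392/2.65×10^-8 + 0.590/8.06×10^-8) = 0.1590 rad.

9.11°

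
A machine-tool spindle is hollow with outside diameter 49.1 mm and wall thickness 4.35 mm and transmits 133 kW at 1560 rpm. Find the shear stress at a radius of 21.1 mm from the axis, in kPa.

ω = 2π·1560/60 = 163.4 rad/s, so T = P/ω = 133×10³ / 163.4 = 814.1 N·m.
J = π(d_o⁴ − d_i⁴)/32 = π(0.0491⁴ − 0.0404⁴)/32 = 3.091×10^-7 m⁴.
Shear stress varies linearly with radius: τ = T·r/J = 814.1 × 0.0211 / 3.091×10^-7 = 5.558×10^7 Pa.

55600 kPa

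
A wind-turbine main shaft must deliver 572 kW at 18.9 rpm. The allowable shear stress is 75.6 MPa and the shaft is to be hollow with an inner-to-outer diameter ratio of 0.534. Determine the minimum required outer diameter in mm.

277 mm

ω = 2π·18.9/60 = 1.979 rad/s, so T = P/ω = 572×10³ / 1.979 = 289000 N·m.
For a hollow shaft with d_i/d_o = 0.534: τ_max = 16T/(π d_o³ (1−k⁴)), so d_o = [16T/(π τ_allow (1−k⁴))]^(1/3) = [16·289000/(π·7.56×10^7·0.9187)]^(1/3) = 0.2767 m.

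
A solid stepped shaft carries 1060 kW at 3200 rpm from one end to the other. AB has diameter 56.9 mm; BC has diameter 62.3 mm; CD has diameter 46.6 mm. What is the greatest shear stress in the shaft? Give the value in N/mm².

ω = 2π·3200/60 = 335.1 rad/s, so T = P/ω = 1060×10³ / 335.1 = 3163 N·m.
Under the same torque, τ_max = 16T/(πd³) is largest where d is smallest — segment CD (d = 46.6 mm).
τ_max = 16·3163/(π·(0.0466)³) = 1.592×10^8 Pa.

159 N/mm²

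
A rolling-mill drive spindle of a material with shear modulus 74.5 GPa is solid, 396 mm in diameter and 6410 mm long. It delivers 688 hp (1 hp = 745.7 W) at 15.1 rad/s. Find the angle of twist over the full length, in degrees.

ω = 15.1 rad/s, so T = P/ω = 688×745.7 / 15.10 = 33980 N·m.
J = πd⁴/32 = π(0.396)⁴/32 = 2.414×10^-3 m⁴.
θ = T·L/(G·J) = 33980 × 6.41 / (74.5×10⁹ × 2.414×10^-3) = 1.211×10^-3 rad.

0.0694°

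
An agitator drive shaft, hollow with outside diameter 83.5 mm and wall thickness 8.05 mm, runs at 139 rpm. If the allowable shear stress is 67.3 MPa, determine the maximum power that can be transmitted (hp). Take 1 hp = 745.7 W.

J = π(d_o⁴ − d_i⁴)/32 = π(0.0835⁴ − 0.0674⁴)/32 = 2.746×10^-6 m⁴.
T_max = τ_allow·J/r = 6.73×10^7 × 2.746×10^-6 / 0.0418 = 4427 N·m.
ω = 2π·139/60 = 14.56 rad/s, so P_max = T_max·ω = 6.444×10^4 W.

86.4 hp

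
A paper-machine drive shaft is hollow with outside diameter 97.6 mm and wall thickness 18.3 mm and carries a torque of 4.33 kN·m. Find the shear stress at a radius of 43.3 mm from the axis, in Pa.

2.48e7 Pa

J = π(d_o⁴ − d_i⁴)/32 = π(0.0976⁴ − 0.0610⁴)/32 = 7.549×10^-6 m⁴.
Shear stress varies linearly with radius: τ = T·r/J = 4330 × 0.0433 / 7.549×10^-6 = 2.484×10^7 Pa.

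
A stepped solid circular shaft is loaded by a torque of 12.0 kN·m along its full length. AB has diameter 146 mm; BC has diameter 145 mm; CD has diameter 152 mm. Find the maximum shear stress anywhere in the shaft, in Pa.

Under the same torque, τ_max = 16T/(πd³) is largest where d is smallest — segment BC (d = 145 mm).
τ_max = 16·12000/(π·(0.145)³) = 2.005×10^7 Pa.

2.00e7 Pa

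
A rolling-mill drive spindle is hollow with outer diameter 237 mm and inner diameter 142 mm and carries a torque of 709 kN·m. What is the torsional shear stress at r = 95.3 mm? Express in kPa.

250000 kPa

J = π(d_o⁴ − d_i⁴)/32 = π(0.237⁴ − 0.142⁴)/32 = 2.698×10^-4 m⁴.
Shear stress varies linearly with radius: τ = T·r/J = 709000 × 0.0953 / 2.698×10^-4 = 2.504×10^8 Pa.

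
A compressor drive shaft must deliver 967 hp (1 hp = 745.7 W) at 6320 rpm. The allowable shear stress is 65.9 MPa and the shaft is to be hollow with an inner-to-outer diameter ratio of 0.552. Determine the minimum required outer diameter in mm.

ω = 2π·6320/60 = 661.8 rad/s, so T = P/ω = 967×745.7 / 661.8 = 1090 N·m.
For a hollow shaft with d_i/d_o = 0.552: τ_max = 16T/(π d_o³ (1−k⁴)), so d_o = [16T/(π τ_allow (1−k⁴))]^(1/3) = [16·1090/(π·6.59×10^7·0.9072)]^(1/3) = 0.04528 m.

45.3 mm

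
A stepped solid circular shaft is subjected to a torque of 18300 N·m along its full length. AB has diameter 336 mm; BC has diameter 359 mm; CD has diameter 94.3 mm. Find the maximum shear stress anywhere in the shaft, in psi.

Under the same torque, τ_max = 16T/(πd³) is largest where d is smallest — segment CD (d = 94.3 mm).
τ_max = 16·18300/(π·(0.0943)³) = 1.111×10^8 Pa.

16100 psi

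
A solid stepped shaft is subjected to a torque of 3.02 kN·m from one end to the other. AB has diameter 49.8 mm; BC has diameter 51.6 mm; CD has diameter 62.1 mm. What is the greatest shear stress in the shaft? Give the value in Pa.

1.25e8 Pa

Under the same torque, τ_max = 16T/(πd³) is largest where d is smallest — segment AB (d = 49.8 mm).
τ_max = 16·3020/(π·(0.0498)³) = 1.245×10^8 Pa.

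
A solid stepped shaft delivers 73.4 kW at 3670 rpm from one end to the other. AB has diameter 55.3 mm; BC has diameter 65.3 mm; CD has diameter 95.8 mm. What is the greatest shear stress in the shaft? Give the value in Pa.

5.75e6 Pa

ω = 2π·3670/60 = 384.3 rad/s, so T = P/ω = 73.4×10³ / 384.3 = 191.0 N·m.
Under the same torque, τ_max = 16T/(πd³) is largest where d is smallest — segment AB (d = 55.3 mm).
τ_max = 16·191.0/(π·(0.0553)³) = 5.752×10^6 Pa.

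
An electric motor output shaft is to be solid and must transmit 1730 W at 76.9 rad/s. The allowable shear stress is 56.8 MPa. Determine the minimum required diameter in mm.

12.6 mm

ω = 76.9 rad/s, so T = P/ω = 1730 / 76.90 = 22.50 N·m.
For a solid shaft τ_max = 16T/(πd³), so d = (16T/(π τ_allow))^(1/3) = (16·22.50/(π·5.68×10^7))^(1/3) = 0.01264 m.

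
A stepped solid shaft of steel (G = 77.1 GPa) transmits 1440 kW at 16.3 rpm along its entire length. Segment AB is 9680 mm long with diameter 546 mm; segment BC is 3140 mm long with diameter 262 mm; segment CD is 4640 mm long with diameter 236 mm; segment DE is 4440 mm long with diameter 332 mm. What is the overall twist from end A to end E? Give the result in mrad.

294 mrad

ω = 2π·16.3/60 = 1.707 rad/s, so T = P/ω = 1440×10³ / 1.707 = 843600 N·m.
J_AB = π(0.546)⁴/32 = 8.73×10^-3 m⁴; J_BC = π(0.262)⁴/32 = 4.63×10^-4 m⁴; J_CD = π(0.236)⁴/32 = 3.05×10^-4 m⁴; J_DE = π(0.332)⁴/32 = 1.19×10^-3 m⁴.
θ = (T/G)·Σ L_i/J_i = (843600/77.1×10⁹)·(9.68/8.73×10^-3 + 3.14/4.63×10^-4 + 4.64/3.05×10^-4 + 4.44/1.19×10^-3) = 0.2939 rad.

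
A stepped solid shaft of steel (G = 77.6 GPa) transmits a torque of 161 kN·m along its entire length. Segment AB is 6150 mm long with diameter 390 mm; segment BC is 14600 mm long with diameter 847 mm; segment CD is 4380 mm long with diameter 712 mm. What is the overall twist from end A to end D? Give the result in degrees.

0.377°

J_AB = π(0.390)⁴/32 = 2.27×10^-3 m⁴; J_BC = π(0.847)⁴/32 = 0.0505 m⁴; J_CD = π(0.712)⁴/32 = 0.0252 m⁴.
θ = (T/G)·Σ L_i/J_i = (161000/77.6×10⁹)·(6.15/2.27×10^-3 + 14.6/0.0505 + 4.38/0.0252) = 6.578×10^-3 rad.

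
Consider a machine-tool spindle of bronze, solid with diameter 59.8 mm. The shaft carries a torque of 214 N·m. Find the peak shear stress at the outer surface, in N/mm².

J = πd⁴/32 = π(0.0598)⁴/32 = 1.255×10^-6 m⁴.
τ_max = T·r/J = 214.0 × 0.0299 / 1.255×10^-6 = 5.097×10^6 Pa.

5.10 N/mm²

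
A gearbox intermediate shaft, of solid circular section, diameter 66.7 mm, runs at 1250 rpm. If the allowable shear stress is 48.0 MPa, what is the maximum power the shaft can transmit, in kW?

366 kW

J = πd⁴/32 = π(0.0667)⁴/32 = 1.943×10^-6 m⁴.
T_max = τ_allow·J/r = 4.80×10^7 × 1.943×10^-6 / 0.0334 = 2797 N·m.
ω = 2π·1250/60 = 130.9 rad/s, so P_max = T_max·ω = 3.661×10^5 W.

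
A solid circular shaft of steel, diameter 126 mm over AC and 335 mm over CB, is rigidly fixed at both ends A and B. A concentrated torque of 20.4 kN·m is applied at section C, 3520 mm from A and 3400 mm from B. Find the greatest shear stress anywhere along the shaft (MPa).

Compatibility: T_A·a/J_AC = T_B·b/J_CB with T_A + T_B = T₀.
J_AC = 2.47×10^-5 m⁴, J_CB = 1.24×10^-3 m⁴, so T_A = T₀·(J_AC/a)/((J_AC/a)+(J_CB/b)) = 386.9 N·m, T_B = 20010 N·m.
τ in each portion: τ_AC = 9.85×10^5 Pa, τ_CB = 2.71×10^6 Pa; maximum is in CB.
τ_max = T_CB·r/J = 20010·0.168/1.24×10^-3 = 2.711×10^6 Pa.

2.71 MPa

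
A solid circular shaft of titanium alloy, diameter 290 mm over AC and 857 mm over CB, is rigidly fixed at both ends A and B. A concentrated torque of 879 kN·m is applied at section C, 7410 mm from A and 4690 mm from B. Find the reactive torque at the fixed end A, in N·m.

Compatibility: T_A·a/J_AC = T_B·b/J_CB with T_A + T_B = T₀.
J_AC = 6.94×10^-4 m⁴, J_CB = 0.0530 m⁴, so T_A = T₀·(J_AC/a)/((J_AC/a)+(J_CB/b)) = 7235 N·m, T_B = 871800 N·m.

7230 N·m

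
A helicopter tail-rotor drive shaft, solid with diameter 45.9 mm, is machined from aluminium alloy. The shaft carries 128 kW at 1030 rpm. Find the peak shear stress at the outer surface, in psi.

ω = 2π·1030/60 = 107.9 rad/s, so T = P/ω = 128×10³ / 107.9 = 1187 N·m.
J = πd⁴/32 = π(0.0459)⁴/32 = 4.358×10^-7 m⁴.
τ_max = T·r/J = 1187 × 0.0229 / 4.358×10^-7 = 6.250×10^7 Pa.

9060 psi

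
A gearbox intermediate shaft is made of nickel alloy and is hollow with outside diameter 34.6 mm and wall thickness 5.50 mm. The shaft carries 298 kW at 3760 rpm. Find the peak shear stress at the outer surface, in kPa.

119000 kPa

ω = 2π·3760/60 = 393.7 rad/s, so T = P/ω = 298×10³ / 393.7 = 756.8 N·m.
J = π(d_o⁴ − d_i⁴)/32 = π(0.0346⁴ − 0.0236⁴)/32 = 1.102×10^-7 m⁴.
τ_max = T·r/J = 756.8 × 0.0173 / 1.102×10^-7 = 1.188×10^8 Pa.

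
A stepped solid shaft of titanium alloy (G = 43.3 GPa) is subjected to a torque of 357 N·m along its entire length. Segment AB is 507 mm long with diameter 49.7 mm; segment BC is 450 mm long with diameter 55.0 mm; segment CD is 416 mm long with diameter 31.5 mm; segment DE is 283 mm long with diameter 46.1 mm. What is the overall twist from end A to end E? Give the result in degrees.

J_AB = π(0.0497)⁴/32 = 5.99×10^-7 m⁴; J_BC = π(0.0550)⁴/32 = 8.98×10^-7 m⁴; J_CD = π(0.0315)⁴/32 = 9.67×10^-8 m⁴; J_DE = π(0.0461)⁴/32 = 4.43×10^-7 m⁴.
θ = (T/G)·Σ L_i/J_i = (357.0/43.3×10⁹)·(0.507/5.99×10^-7 + 0.450/8.98×10^-7 + 0.416/9.67×10^-8 + 0.283/4.43×10^-7) = 0.05185 rad.

2.97°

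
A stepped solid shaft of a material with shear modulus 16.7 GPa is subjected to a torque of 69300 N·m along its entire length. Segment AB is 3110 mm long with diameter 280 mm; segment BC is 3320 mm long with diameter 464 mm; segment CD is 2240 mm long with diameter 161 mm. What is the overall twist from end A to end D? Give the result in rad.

J_AB = π(0.280)⁴/32 = 6.03×10^-4 m⁴; J_BC = π(0.464)⁴/32 = 4.55×10^-3 m⁴; J_CD = π(0.161)⁴/32 = 6.60×10^-5 m⁴.
θ = (T/G)·Σ L_i/J_i = (69300/16.7×10⁹)·(3.11/6.03×10^-4 + 3.32/4.55×10^-3 + 2.24/6.60×10^-5) = 0.1653 rad.

0.165 rad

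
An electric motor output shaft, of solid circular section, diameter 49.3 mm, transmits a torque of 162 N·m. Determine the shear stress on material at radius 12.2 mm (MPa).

3.41 MPa

J = πd⁴/32 = π(0.0493)⁴/32 = 5.799×10^-7 m⁴.
Shear stress varies linearly with radius: τ = T·r/J = 162.0 × 0.0122 / 5.799×10^-7 = 3.408×10^6 Pa.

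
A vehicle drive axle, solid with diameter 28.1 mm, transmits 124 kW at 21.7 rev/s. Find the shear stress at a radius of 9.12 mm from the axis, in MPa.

ω = 2π·21.7 = 136.3 rad/s, so T = P/ω = 124×10³ / 136.3 = 909.5 N·m.
J = πd⁴/32 = π(0.0281)⁴/32 = 6.121×10^-8 m⁴.
Shear stress varies linearly with radius: τ = T·r/J = 909.5 × 0.00912 / 6.121×10^-8 = 1.355×10^8 Pa.

136 MPa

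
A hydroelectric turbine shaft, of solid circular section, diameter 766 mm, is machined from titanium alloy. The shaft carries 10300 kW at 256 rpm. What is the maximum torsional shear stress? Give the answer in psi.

631 psi

ω = 2π·256/60 = 26.81 rad/s, so T = P/ω = 10300×10³ / 26.81 = 384200 N·m.
J = πd⁴/32 = π(0.766)⁴/32 = 0.03380 m⁴.
τ_max = T·r/J = 384200 × 0.383 / 0.03380 = 4.354×10^6 Pa.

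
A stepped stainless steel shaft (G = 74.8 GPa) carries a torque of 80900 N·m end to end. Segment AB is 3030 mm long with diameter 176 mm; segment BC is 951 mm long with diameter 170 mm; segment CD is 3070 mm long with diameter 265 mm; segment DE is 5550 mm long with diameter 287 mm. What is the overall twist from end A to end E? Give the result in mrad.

J_AB = π(0.176)⁴/32 = 9.42×10^-5 m⁴; J_BC = π(0.170)⁴/32 = 8.20×10^-5 m⁴; J_CD = π(0.265)⁴/32 = 4.84×10^-4 m⁴; J_DE = π(0.287)⁴/32 = 6.66×10^-4 m⁴.
θ = (T/G)·Σ L_i/J_i = (80900/74.8×10⁹)·(3.03/9.42×10^-5 + 0.951/8.20×10^-5 + 3.07/4.84×10^-4 + 5.55/6.66×10^-4) = 0.06320 rad.

63.2 mrad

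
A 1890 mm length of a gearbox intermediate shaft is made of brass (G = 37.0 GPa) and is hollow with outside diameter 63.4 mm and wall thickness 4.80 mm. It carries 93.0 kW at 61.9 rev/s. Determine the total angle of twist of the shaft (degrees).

0.916°

ω = 2π·61.9 = 388.9 rad/s, so T = P/ω = 93.0×10³ / 388.9 = 239.1 N·m.
J = π(d_o⁴ − d_i⁴)/32 = π(0.0634⁴ − 0.0538⁴)/32 = 7.637×10^-7 m⁴.
θ = T·L/(G·J) = 239.1 × 1.89 / (37.0×10⁹ × 7.637×10^-7) = 0.01599 rad.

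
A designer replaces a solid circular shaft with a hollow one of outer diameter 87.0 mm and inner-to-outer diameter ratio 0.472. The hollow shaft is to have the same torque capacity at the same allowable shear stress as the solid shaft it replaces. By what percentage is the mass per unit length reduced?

19.6 %

Equal τ_max and T ⇒ the solid shaft needs d_s³ = d_o³(1−k⁴), so d_s = 87.0·(1−0.472⁴)^(1/3) = 85.54 mm.
Area ratio A_h/A_s = d_o²(1−k²)/d_s² = (1−k²)/(1−k⁴)^(2/3) = 0.8040.
Mass saving = 1 − 0.8040 = 19.6 %.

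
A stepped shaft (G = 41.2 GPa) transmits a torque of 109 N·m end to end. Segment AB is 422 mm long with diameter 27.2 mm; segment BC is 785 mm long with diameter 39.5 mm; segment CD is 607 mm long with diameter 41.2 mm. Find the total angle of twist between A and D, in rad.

J_AB = π(0.0272)⁴/32 = 5.37×10^-8 m⁴; J_BC = π(0.0395)⁴/32 = 2.39×10^-7 m⁴; J_CD = π(0.0412)⁴/32 = 2.83×10^-7 m⁴.
θ = (T/G)·Σ L_i/J_i = (109.0/41.2×10⁹)·(0.422/5.37×10^-8 + 0.785/2.39×10^-7 + 0.607/2.83×10^-7) = 0.03514 rad.

0.0351 rad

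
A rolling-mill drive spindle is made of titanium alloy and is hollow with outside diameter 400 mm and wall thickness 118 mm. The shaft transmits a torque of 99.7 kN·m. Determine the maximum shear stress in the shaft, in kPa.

8160 kPa

J = π(d_o⁴ − d_i⁴)/32 = π(0.400⁴ − 0.164⁴)/32 = 2.442×10^-3 m⁴.
τ_max = T·r/J = 99700 × 0.200 / 2.442×10^-3 = 8.165×10^6 Pa.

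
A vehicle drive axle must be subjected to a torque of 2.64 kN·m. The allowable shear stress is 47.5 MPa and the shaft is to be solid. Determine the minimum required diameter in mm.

For a solid shaft τ_max = 16T/(πd³), so d = (16T/(π τ_allow))^(1/3) = (16·2640/(π·4.75×10^7))^(1/3) = 0.06566 m.

65.7 mm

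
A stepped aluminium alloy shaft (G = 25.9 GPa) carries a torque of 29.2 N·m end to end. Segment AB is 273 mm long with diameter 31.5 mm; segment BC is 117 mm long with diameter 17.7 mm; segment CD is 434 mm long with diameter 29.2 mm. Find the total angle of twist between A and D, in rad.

0.0237 rad

J_AB = π(0.0315)⁴/32 = 9.67×10^-8 m⁴; J_BC = π(0.0177)⁴/32 = 9.64×10^-9 m⁴; J_CD = π(0.0292)⁴/32 = 7.14×10^-8 m⁴.
θ = (T/G)·Σ L_i/J_i = (29.20/25.9×10⁹)·(0.273/9.67×10^-8 + 0.117/9.64×10^-9 + 0.434/7.14×10^-8) = 0.02373 rad.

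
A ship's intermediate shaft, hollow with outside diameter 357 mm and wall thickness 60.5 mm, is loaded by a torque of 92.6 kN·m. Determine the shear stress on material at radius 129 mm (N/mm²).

J = π(d_o⁴ − d_i⁴)/32 = π(0.357⁴ − 0.236⁴)/32 = 1.290×10^-3 m⁴.
Shear stress varies linearly with radius: τ = T·r/J = 92600 × 0.129 / 1.290×10^-3 = 9.259×10^6 Pa.

9.26 N/mm²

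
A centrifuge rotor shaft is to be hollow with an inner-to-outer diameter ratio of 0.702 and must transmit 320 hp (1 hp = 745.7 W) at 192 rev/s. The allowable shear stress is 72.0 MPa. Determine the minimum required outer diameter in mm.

ω = 2π·192 = 1206 rad/s, so T = P/ω = 320×745.7 / 1206 = 197.8 N·m.
For a hollow shaft with d_i/d_o = 0.702: τ_max = 16T/(π d_o³ (1−k⁴)), so d_o = [16T/(π τ_allow (1−k⁴))]^(1/3) = [16·197.8/(π·7.20×10^7·0.7571)]^(1/3) = 0.02644 m.

26.4 mm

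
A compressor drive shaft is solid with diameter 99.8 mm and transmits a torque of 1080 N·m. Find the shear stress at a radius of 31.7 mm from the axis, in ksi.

0.510 ksi

J = πd⁴/32 = π(0.0998)⁴/32 = 9.739×10^-6 m⁴.
Shear stress varies linearly with radius: τ = T·r/J = 1080 × 0.0317 / 9.739×10^-6 = 3.515×10^6 Pa.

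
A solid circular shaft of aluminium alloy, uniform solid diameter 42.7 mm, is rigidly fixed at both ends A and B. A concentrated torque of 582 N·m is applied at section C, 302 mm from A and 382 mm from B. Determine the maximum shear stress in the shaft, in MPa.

21.3 MPa

With uniform GJ and both ends fixed, compatibility θ_AC = θ_CB gives T_A·a = T_B·b, together with T_A + T_B = T₀.
T_A = T₀·b/(a+b) = 582.0·382/684.0 = 325.0 N·m; T_B = 257.0 N·m.
τ in each portion: τ_AC = 2.13×10^7 Pa, τ_CB = 1.68×10^7 Pa; maximum is in AC.
τ_max = T_AC·r/J = 325.0·0.0214/3.26×10^-7 = 2.126×10^7 Pa.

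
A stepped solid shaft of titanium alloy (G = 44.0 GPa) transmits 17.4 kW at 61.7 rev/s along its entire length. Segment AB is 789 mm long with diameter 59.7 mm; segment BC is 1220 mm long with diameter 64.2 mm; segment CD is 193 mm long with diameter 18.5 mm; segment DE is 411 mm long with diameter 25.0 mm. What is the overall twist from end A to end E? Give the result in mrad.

29.4 mrad

ω = 2π·61.7 = 387.7 rad/s, so T = P/ω = 17.4×10³ / 387.7 = 44.88 N·m.
J_AB = π(0.0597)⁴/32 = 1.25×10^-6 m⁴; J_BC = π(0.0642)⁴/32 = 1.67×10^-6 m⁴; J_CD = π(0.0185)⁴/32 = 1.15×10^-8 m⁴; J_DE = π(0.0250)⁴/32 = 3.83×10^-8 m⁴.
θ = (T/G)·Σ L_i/J_i = (44.88/44.0×10⁹)·(0.789/1.25×10^-6 + 1.22/1.67×10^-6 + 0.193/1.15×10^-8 + 0.411/3.83×10^-8) = 0.02944 rad.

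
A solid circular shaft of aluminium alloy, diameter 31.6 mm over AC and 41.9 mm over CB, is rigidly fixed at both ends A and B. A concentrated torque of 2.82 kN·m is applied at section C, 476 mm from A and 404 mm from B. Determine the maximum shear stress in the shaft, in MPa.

153 MPa

Compatibility: T_A·a/J_AC = T_B·b/J_CB with T_A + T_B = T₀.
J_AC = 9.79×10^-8 m⁴, J_CB = 3.03×10^-7 m⁴, so T_A = T₀·(J_AC/a)/((J_AC/a)+(J_CB/b)) = 607.5 N·m, T_B = 2212 N·m.
τ in each portion: τ_AC = 9.81×10^7 Pa, τ_CB = 1.53×10^8 Pa; maximum is in CB.
τ_max = T_CB·r/J = 2212·0.0209/3.03×10^-7 = 1.532×10^8 Pa.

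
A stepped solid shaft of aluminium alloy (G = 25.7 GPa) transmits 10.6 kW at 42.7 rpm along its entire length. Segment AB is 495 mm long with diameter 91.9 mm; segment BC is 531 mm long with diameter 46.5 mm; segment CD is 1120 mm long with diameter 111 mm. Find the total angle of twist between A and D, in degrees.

6.88°

ω = 2π·42.7/60 = 4.472 rad/s, so T = P/ω = 10.6×10³ / 4.472 = 2371 N·m.
J_AB = π(0.0919)⁴/32 = 7.00×10^-6 m⁴; J_BC = π(0.0465)⁴/32 = 4.59×10^-7 m⁴; J_CD = π(0.111)⁴/32 = 1.49×10^-5 m⁴.
θ = (T/G)·Σ L_i/J_i = (2371/25.7×10⁹)·(0.495/7.00×10^-6 + 0.531/4.59×10^-7 + 1.12/1.49×10^-5) = 0.1202 rad.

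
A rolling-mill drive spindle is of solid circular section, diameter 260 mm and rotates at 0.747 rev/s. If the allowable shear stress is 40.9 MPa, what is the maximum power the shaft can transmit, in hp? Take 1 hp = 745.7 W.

888 hp

J = πd⁴/32 = π(0.260)⁴/32 = 4.486×10^-4 m⁴.
T_max = τ_allow·J/r = 4.09×10^7 × 4.486×10^-4 / 0.130 = 141100 N·m.
ω = 2π·0.747 = 4.694 rad/s, so P_max = T_max·ω = 6.625×10^5 W.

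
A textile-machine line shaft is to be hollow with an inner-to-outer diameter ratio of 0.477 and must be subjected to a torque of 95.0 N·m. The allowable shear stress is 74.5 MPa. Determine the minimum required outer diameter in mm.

19.0 mm

For a hollow shaft with d_i/d_o = 0.477: τ_max = 16T/(π d_o³ (1−k⁴)), so d_o = [16T/(π τ_allow (1−k⁴))]^(1/3) = [16·95.00/(π·7.45×10^7·0.9482)]^(1/3) = 0.01899 m.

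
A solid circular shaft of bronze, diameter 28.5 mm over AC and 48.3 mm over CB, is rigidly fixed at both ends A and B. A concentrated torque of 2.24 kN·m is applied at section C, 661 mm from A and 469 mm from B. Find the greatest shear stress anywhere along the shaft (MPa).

Compatibility: T_A·a/J_AC = T_B·b/J_CB with T_A + T_B = T₀.
J_AC = 6.48×10^-8 m⁴, J_CB = 5.34×10^-7 m⁴, so T_A = T₀·(J_AC/a)/((J_AC/a)+(J_CB/b)) = 177.4 N·m, T_B = 2063 N·m.
τ in each portion: τ_AC = 3.90×10^7 Pa, τ_CB = 9.32×10^7 Pa; maximum is in CB.
τ_max = T_CB·r/J = 2063·0.0241/5.34×10^-7 = 9.323×10^7 Pa.

93.2 MPa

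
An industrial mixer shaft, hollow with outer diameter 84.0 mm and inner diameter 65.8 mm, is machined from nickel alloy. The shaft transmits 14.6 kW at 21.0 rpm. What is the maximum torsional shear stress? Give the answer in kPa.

91500 kPa

ω = 2π·21.0/60 = 2.199 rad/s, so T = P/ω = 14.6×10³ / 2.199 = 6639 N·m.
J = π(d_o⁴ − d_i⁴)/32 = π(0.0840⁴ − 0.0658⁴)/32 = 3.047×10^-6 m⁴.
τ_max = T·r/J = 6639 × 0.0420 / 3.047×10^-6 = 9.150×10^7 Pa.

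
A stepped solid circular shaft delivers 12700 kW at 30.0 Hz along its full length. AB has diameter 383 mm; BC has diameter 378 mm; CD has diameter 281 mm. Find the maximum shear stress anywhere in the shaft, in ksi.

2.24 ksi

ω = 2π·30.0 = 188.5 rad/s, so T = P/ω = 12700×10³ / 188.5 = 67380 N·m.
Under the same torque, τ_max = 16T/(πd³) is largest where d is smallest — segment CD (d = 281 mm).
τ_max = 16·67380/(π·(0.281)³) = 1.547×10^7 Pa.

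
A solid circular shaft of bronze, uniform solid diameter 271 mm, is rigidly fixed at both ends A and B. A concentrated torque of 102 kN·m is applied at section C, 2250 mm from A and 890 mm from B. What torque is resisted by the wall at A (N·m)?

28900 N·m

With uniform GJ and both ends fixed, compatibility θ_AC = θ_CB gives T_A·a = T_B·b, together with T_A + T_B = T₀.
T_A = T₀·b/(a+b) = 102000·890/3140 = 28910 N·m; T_B = 73090 N·m.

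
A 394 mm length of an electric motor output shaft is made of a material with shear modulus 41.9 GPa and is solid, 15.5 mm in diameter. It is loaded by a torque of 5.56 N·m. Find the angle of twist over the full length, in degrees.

J = πd⁴/32 = π(0.0155)⁴/32 = 5.667×10^-9 m⁴.
θ = T·L/(G·J) = 5.560 × 0.394 / (41.9×10⁹ × 5.667×10^-9) = 9.226×10^-3 rad.

0.529°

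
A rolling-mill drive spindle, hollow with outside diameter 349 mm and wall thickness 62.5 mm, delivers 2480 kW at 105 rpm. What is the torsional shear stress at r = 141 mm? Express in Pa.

ω = 2π·105/60 = 11.00 rad/s, so T = P/ω = 2480×10³ / 11.00 = 225500 N·m.
J = π(d_o⁴ − d_i⁴)/32 = π(0.349⁴ − 0.224⁴)/32 = 1.209×10^-3 m⁴.
Shear stress varies linearly with radius: τ = T·r/J = 225500 × 0.141 / 1.209×10^-3 = 2.630×10^7 Pa.

2.63e7 Pa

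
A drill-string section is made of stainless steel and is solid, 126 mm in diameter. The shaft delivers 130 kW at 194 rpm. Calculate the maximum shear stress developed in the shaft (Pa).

1.63e7 Pa

ω = 2π·194/60 = 20.32 rad/s, so T = P/ω = 130×10³ / 20.32 = 6399 N·m.
J = πd⁴/32 = π(0.126)⁴/32 = 2.474×10^-5 m⁴.
τ_max = T·r/J = 6399 × 0.0630 / 2.474×10^-5 = 1.629×10^7 Pa.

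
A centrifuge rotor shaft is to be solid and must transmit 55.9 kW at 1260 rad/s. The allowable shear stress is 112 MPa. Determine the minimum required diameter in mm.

ω = 1260 rad/s, so T = P/ω = 55.9×10³ / 1260 = 44.37 N·m.
For a solid shaft τ_max = 16T/(πd³), so d = (16T/(π τ_allow))^(1/3) = (16·44.37/(π·1.12×10^8))^(1/3) = 0.01264 m.

12.6 mm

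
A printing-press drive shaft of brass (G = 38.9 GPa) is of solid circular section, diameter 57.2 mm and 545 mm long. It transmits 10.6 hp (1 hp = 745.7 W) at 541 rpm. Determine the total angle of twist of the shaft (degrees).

ω = 2π·541/60 = 56.65 rad/s, so T = P/ω = 10.6×745.7 / 56.65 = 139.5 N·m.
J = πd⁴/32 = π(0.0572)⁴/32 = 1.051×10^-6 m⁴.
θ = T·L/(G·J) = 139.5 × 0.545 / (38.9×10⁹ × 1.051×10^-6) = 1.860×10^-3 rad.

0.107°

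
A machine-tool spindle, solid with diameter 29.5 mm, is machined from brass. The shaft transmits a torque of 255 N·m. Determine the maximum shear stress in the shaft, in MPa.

50.6 MPa

J = πd⁴/32 = π(0.0295)⁴/32 = 7.435×10^-8 m⁴.
τ_max = T·r/J = 255.0 × 0.0147 / 7.435×10^-8 = 5.059×10^7 Pa.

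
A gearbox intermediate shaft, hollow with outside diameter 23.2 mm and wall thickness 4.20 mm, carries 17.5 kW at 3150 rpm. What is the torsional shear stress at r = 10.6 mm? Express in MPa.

ω = 2π·3150/60 = 329.9 rad/s, so T = P/ω = 17.5×10³ / 329.9 = 53.05 N·m.
J = π(d_o⁴ − d_i⁴)/32 = π(0.0232⁴ − 0.0148⁴)/32 = 2.373×10^-8 m⁴.
Shear stress varies linearly with radius: τ = T·r/J = 53.05 × 0.0106 / 2.373×10^-8 = 2.370×10^7 Pa.

23.7 MPa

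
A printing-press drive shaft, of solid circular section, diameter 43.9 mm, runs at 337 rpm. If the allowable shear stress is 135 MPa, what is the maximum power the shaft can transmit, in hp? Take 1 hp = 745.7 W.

106 hp

J = πd⁴/32 = π(0.0439)⁴/32 = 3.646×10^-7 m⁴.
T_max = τ_allow·J/r = 1.35×10^8 × 3.646×10^-7 / 0.0220 = 2243 N·m.
ω = 2π·337/60 = 35.29 rad/s, so P_max = T_max·ω = 7.914×10^4 W.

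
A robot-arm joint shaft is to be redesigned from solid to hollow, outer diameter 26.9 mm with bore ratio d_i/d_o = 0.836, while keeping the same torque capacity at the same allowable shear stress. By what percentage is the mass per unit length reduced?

52.9 %

Equal τ_max and T ⇒ the solid shaft needs d_s³ = d_o³(1−k⁴), so d_s = 26.9·(1−0.836⁴)^(1/3) = 21.51 mm.
Area ratio A_h/A_s = d_o²(1−k²)/d_s² = (1−k²)/(1−k⁴)^(2/3) = 0.4708.
Mass saving = 1 − 0.4708 = 52.9 %.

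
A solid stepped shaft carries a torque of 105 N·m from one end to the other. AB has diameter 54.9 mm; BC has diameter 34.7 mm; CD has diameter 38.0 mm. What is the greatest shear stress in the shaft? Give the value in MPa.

Under the same torque, τ_max = 16T/(πd³) is largest where d is smallest — segment BC (d = 34.7 mm).
τ_max = 16·105.0/(π·(0.0347)³) = 1.280×10^7 Pa.

12.8 MPa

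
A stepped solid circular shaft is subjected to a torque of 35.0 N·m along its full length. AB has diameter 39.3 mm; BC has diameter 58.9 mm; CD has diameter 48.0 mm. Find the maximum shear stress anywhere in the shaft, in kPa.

2940 kPa

Under the same torque, τ_max = 16T/(πd³) is largest where d is smallest — segment AB (d = 39.3 mm).
τ_max = 16·35.00/(π·(0.0393)³) = 2.937×10^6 Pa.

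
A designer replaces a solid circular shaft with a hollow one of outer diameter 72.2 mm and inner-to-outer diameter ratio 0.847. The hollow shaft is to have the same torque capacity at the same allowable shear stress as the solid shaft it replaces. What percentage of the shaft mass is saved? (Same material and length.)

Equal τ_max and T ⇒ the solid shaft needs d_s³ = d_o³(1−k⁴), so d_s = 72.2·(1−0.847⁴)^(1/3) = 56.74 mm.
Area ratio A_h/A_s = d_o²(1−k²)/d_s² = (1−k²)/(1−k⁴)^(2/3) = 0.4576.
Mass saving = 1 − 0.4576 = 54.2 %.

54.2 %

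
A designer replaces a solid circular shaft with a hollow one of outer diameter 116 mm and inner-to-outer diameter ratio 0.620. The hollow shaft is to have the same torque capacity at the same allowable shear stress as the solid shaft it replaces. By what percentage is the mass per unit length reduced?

Equal τ_max and T ⇒ the solid shaft needs d_s³ = d_o³(1−k⁴), so d_s = 116·(1−0.620⁴)^(1/3) = 110.0 mm.
Area ratio A_h/A_s = d_o²(1−k²)/d_s² = (1−k²)/(1−k⁴)^(2/3) = 0.6848.
Mass saving = 1 − 0.6848 = 31.5 %.

31.5 %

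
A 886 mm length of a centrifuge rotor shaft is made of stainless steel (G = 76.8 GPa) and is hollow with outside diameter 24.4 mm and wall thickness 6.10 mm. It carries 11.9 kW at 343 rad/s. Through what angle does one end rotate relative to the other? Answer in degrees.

ω = 343 rad/s, so T = P/ω = 11.9×10³ / 343.0 = 34.69 N·m.
J = π(d_o⁴ − d_i⁴)/32 = π(0.0244⁴ − 0.0122⁴)/32 = 3.262×10^-8 m⁴.
θ = T·L/(G·J) = 34.69 × 0.886 / (76.8×10⁹ × 3.262×10^-8) = 0.01227 rad.

0.703°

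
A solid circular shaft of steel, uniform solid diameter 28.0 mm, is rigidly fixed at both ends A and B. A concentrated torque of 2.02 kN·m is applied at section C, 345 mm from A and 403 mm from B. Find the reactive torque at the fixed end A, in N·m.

1090 N·m

With uniform GJ and both ends fixed, compatibility θ_AC = θ_CB gives T_A·a = T_B·b, together with T_A + T_B = T₀.
T_A = T₀·b/(a+b) = 2020·403/748.0 = 1088 N·m; T_B = 931.7 N·m.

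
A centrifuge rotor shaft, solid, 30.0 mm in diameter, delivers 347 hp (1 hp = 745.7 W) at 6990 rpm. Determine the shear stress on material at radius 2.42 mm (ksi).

ω = 2π·6990/60 = 732.0 rad/s, so T = P/ω = 347×745.7 / 732.0 = 353.5 N·m.
J = πd⁴/32 = π(0.0300)⁴/32 = 7.952×10^-8 m⁴.
Shear stress varies linearly with radius: τ = T·r/J = 353.5 × 0.00242 / 7.952×10^-8 = 1.076×10^7 Pa.

1.56 ksi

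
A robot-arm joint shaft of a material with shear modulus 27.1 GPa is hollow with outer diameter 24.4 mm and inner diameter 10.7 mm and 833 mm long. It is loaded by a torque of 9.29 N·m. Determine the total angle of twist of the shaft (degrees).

J = π(d_o⁴ − d_i⁴)/32 = π(0.0244⁴ − 0.0107⁴)/32 = 3.351×10^-8 m⁴.
θ = T·L/(G·J) = 9.290 × 0.833 / (27.1×10⁹ × 3.351×10^-8) = 8.521×10^-3 rad.

0.488°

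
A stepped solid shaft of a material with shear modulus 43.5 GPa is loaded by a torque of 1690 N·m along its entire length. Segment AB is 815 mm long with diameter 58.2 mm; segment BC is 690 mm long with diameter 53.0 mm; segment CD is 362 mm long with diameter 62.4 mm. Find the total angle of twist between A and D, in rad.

J_AB = π(0.0582)⁴/32 = 1.13×10^-6 m⁴; J_BC = π(0.0530)⁴/32 = 7.75×10^-7 m⁴; J_CD = π(0.0624)⁴/32 = 1.49×10^-6 m⁴.
θ = (T/G)·Σ L_i/J_i = (1690/43.5×10⁹)·(0.815/1.13×10^-6 + 0.690/7.75×10^-7 + 0.362/1.49×10^-6) = 0.07216 rad.

0.0722 rad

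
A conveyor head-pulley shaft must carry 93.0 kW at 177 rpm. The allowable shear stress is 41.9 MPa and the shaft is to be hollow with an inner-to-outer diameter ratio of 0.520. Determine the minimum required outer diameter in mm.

ω = 2π·177/60 = 18.54 rad/s, so T = P/ω = 93.0×10³ / 18.54 = 5017 N·m.
For a hollow shaft with d_i/d_o = 0.520: τ_max = 16T/(π d_o³ (1−k⁴)), so d_o = [16T/(π τ_allow (1−k⁴))]^(1/3) = [16·5017/(π·4.19×10^7·0.9269)]^(1/3) = 0.08698 m.

87.0 mm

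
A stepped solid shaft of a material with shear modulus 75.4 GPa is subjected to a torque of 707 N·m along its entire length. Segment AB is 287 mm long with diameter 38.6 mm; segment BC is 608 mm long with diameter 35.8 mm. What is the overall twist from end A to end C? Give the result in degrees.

J_AB = π(0.0386)⁴/32 = 2.18×10^-7 m⁴; J_BC = π(0.0358)⁴/32 = 1.61×10^-7 m⁴.
θ = (T/G)·Σ L_i/J_i = (707.0/75.4×10⁹)·(0.287/2.18×10^-7 + 0.608/1.61×10^-7) = 0.04770 rad.

2.73°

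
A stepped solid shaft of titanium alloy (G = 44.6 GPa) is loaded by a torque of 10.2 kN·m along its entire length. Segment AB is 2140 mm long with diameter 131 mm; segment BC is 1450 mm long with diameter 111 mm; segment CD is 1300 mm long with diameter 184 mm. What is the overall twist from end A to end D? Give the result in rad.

0.0418 rad

J_AB = π(0.131)⁴/32 = 2.89×10^-5 m⁴; J_BC = π(0.111)⁴/32 = 1.49×10^-5 m⁴; J_CD = π(0.184)⁴/32 = 1.13×10^-4 m⁴.
θ = (T/G)·Σ L_i/J_i = (10200/44.6×10⁹)·(2.14/2.89×10^-5 + 1.45/1.49×10^-5 + 1.30/1.13×10^-4) = 0.04182 rad.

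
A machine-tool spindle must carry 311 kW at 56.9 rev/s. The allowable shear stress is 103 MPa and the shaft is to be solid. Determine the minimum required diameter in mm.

35.0 mm

ω = 2π·56.9 = 357.5 rad/s, so T = P/ω = 311×10³ / 357.5 = 869.9 N·m.
For a solid shaft τ_max = 16T/(πd³), so d = (16T/(π τ_allow))^(1/3) = (16·869.9/(π·1.03×10^8))^(1/3) = 0.03504 m.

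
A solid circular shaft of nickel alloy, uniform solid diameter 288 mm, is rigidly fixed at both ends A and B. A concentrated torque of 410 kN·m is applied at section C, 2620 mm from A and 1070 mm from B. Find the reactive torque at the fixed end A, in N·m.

With uniform GJ and both ends fixed, compatibility θ_AC = θ_CB gives T_A·a = T_B·b, together with T_A + T_B = T₀.
T_A = T₀·b/(a+b) = 410000·1070/3690 = 118900 N·m; T_B = 291100 N·m.

119000 N·m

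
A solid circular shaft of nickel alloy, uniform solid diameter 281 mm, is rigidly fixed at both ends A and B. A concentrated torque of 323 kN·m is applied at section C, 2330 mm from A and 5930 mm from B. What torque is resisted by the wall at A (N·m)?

With uniform GJ and both ends fixed, compatibility θ_AC = θ_CB gives T_A·a = T_B·b, together with T_A + T_B = T₀.
T_A = T₀·b/(a+b) = 323000·5930/8260 = 231900 N·m; T_B = 91110 N·m.

232000 N·m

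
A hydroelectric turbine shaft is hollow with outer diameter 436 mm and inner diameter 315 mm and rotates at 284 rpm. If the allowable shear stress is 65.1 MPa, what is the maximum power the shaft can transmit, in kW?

22900 kW

J = π(d_o⁴ − d_i⁴)/32 = π(0.436⁴ − 0.315⁴)/32 = 2.581×10^-3 m⁴.
T_max = τ_allow·J/r = 6.51×10^7 × 2.581×10^-3 / 0.218 = 770800 N·m.
ω = 2π·284/60 = 29.74 rad/s, so P_max = T_max·ω = 2.292×10^7 W.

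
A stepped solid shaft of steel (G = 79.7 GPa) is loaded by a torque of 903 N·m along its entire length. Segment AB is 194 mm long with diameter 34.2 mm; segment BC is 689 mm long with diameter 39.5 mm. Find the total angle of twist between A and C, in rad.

J_AB = π(0.0342)⁴/32 = 1.34×10^-7 m⁴; J_BC = π(0.0395)⁴/32 = 2.39×10^-7 m⁴.
θ = (T/G)·Σ L_i/J_i = (903.0/79.7×10⁹)·(0.194/1.34×10^-7 + 0.689/2.39×10^-7) = 0.04903 rad.

0.0490 rad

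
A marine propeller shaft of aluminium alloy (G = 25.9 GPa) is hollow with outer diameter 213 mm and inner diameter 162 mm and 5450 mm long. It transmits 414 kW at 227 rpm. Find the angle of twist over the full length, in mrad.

ω = 2π·227/60 = 23.77 rad/s, so T = P/ω = 414×10³ / 23.77 = 17420 N·m.
J = π(d_o⁴ − d_i⁴)/32 = π(0.213⁴ − 0.162⁴)/32 = 1.345×10^-4 m⁴.
θ = T·L/(G·J) = 17420 × 5.45 / (25.9×10⁹ × 1.345×10^-4) = 0.02726 rad.

27.3 mrad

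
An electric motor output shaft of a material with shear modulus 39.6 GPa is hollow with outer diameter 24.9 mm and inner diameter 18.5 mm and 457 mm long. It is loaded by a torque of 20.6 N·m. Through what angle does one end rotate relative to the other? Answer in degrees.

0.519°

J = π(d_o⁴ − d_i⁴)/32 = π(0.0249⁴ − 0.0185⁴)/32 = 2.624×10^-8 m⁴.
θ = T·L/(G·J) = 20.60 × 0.457 / (39.6×10⁹ × 2.624×10^-8) = 9.060×10^-3 rad.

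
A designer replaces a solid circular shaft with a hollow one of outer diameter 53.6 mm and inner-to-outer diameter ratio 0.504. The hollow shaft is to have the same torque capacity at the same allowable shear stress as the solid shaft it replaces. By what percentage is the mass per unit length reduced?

Equal τ_max and T ⇒ the solid shaft needs d_s³ = d_o³(1−k⁴), so d_s = 53.6·(1−0.504⁴)^(1/3) = 52.42 mm.
Area ratio A_h/A_s = d_o²(1−k²)/d_s² = (1−k²)/(1−k⁴)^(2/3) = 0.7799.
Mass saving = 1 − 0.7799 = 22.0 %.

22.0 %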